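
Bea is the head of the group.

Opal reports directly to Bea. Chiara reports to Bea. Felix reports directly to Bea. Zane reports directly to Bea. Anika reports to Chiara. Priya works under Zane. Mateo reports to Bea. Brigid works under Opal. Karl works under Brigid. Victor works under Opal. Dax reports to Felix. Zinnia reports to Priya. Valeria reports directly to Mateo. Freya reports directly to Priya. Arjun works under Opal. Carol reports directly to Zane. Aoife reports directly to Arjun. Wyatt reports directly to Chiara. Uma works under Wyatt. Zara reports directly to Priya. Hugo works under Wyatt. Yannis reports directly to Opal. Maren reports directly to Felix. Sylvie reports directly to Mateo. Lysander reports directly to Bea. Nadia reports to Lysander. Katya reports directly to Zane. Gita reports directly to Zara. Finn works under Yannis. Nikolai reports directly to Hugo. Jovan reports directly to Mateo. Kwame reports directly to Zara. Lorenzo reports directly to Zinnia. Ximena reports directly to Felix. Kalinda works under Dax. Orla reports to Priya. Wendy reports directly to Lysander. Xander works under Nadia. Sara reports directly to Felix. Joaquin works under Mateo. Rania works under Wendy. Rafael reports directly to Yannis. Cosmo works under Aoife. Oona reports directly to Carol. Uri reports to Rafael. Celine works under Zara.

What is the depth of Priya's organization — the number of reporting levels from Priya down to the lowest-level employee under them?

2

The longest chain under Priya runs Priya → Zara → Celine, which is 2 levels below Priya.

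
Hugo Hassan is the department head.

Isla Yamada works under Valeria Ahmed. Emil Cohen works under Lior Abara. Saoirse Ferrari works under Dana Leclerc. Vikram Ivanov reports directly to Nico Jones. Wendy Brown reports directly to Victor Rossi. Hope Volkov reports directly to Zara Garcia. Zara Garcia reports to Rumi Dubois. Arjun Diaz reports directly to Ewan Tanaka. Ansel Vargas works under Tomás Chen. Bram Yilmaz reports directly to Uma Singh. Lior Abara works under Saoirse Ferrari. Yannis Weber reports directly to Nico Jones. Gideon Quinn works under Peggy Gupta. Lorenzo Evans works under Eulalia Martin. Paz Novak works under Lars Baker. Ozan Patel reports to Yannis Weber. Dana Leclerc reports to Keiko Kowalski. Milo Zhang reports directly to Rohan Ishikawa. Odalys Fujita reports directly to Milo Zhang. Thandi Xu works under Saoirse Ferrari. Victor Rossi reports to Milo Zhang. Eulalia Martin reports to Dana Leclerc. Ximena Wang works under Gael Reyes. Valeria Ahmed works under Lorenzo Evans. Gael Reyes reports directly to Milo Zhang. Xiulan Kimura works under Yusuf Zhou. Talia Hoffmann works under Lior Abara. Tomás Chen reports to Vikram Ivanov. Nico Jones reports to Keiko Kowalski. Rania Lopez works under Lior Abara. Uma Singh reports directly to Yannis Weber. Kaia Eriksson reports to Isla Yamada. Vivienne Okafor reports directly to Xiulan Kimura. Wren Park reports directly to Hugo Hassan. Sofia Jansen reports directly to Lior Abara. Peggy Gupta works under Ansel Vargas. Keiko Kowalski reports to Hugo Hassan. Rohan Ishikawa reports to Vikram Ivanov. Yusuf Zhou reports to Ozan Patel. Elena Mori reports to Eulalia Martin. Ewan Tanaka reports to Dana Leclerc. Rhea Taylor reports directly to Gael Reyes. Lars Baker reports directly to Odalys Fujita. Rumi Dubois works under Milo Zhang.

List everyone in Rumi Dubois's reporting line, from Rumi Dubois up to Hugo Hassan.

Rumi Dubois -> Milo Zhang -> Rohan Ishikawa -> Vikram Ivanov -> Nico Jones -> Keiko Kowalski -> Hugo Hassan

Rumi Dubois reports to Milo Zhang. Milo Zhang reports to Rohan Ishikawa. Rohan Ishikawa reports to Vikram Ivanov. Vikram Ivanov reports to Nico Jones. Nico Jones reports to Keiko Kowalski. Keiko Kowalski reports to Hugo Hassan. Hugo Hassan is at the top.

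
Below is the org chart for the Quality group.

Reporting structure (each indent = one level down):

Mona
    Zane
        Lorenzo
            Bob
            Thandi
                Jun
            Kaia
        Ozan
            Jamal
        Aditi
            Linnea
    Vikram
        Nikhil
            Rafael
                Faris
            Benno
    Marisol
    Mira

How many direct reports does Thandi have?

1

Thandi directly manages Jun. That is 1 direct report.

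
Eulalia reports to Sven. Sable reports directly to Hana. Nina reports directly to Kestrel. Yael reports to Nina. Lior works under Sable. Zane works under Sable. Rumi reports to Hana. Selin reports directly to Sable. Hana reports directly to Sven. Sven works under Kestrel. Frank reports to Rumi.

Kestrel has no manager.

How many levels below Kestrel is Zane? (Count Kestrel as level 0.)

4

Chain from Zane up to Kestrel: Zane → Sable → Hana → Sven → Kestrel. That is 4 steps up, so Zane is 4 levels below Kestrel.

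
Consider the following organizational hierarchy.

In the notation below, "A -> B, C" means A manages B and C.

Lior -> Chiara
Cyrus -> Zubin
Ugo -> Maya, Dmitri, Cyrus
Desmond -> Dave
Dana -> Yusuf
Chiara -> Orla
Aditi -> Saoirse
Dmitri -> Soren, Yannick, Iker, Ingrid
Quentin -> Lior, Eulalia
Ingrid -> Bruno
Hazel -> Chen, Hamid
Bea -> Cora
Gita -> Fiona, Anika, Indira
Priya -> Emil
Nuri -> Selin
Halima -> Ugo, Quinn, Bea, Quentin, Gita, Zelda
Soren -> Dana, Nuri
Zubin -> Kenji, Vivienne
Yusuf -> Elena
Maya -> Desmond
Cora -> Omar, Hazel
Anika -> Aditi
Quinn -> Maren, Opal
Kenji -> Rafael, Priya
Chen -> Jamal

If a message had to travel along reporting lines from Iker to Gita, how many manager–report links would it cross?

Iker is 3 levels below Halima, and Gita is 1 level below Halima (their lowest common manager). The shortest path runs up from Iker to Halima and back down to Gita: 3 + 1 = 4 links.

4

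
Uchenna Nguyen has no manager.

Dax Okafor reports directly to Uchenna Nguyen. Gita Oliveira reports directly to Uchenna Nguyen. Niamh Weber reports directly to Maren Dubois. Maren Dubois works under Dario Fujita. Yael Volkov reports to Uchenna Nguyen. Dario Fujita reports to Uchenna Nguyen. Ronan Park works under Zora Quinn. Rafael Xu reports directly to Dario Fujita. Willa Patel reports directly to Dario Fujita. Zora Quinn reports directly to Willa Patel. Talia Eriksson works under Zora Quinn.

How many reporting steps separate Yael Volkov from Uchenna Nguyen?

1

Chain from Yael Volkov up to Uchenna Nguyen: Yael Volkov → Uchenna Nguyen. That is 1 step up, so Yael Volkov is 1 level below Uchenna Nguyen.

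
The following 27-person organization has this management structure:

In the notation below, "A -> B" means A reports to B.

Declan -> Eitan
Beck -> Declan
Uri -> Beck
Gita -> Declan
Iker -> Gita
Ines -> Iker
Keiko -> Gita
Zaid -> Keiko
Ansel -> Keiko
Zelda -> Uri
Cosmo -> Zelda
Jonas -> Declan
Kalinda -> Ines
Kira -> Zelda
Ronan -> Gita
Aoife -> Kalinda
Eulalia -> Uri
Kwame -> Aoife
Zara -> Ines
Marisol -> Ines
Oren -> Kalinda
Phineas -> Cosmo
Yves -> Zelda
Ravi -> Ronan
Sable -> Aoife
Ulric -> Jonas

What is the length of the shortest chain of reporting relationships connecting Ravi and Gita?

Ravi is in Gita's organization: the chain from Ravi up to Gita is Ravi → Ronan → Gita, which is 2 links.

2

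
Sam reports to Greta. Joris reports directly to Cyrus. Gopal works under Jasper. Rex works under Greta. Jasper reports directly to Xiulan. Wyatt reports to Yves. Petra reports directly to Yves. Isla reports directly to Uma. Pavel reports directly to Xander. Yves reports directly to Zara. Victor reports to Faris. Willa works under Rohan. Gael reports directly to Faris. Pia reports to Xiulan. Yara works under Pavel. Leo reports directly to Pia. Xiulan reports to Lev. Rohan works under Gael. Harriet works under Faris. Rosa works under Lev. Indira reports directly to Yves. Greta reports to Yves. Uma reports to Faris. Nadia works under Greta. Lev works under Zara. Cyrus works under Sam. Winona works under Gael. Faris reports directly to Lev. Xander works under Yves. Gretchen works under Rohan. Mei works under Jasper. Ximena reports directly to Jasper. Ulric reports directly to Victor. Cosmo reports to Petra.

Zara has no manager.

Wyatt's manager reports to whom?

Wyatt reports to Yves, and Yves reports to Zara. So Wyatt's skip-level manager is Zara.

Zara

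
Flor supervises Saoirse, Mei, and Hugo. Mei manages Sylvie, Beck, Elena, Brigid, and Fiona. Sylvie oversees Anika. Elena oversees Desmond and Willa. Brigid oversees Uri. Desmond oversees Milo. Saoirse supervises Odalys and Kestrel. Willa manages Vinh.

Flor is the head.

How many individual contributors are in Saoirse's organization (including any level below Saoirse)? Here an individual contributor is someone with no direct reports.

The people in Saoirse's organization with no one reporting to them are Odalys, Kestrel. That is 2.

2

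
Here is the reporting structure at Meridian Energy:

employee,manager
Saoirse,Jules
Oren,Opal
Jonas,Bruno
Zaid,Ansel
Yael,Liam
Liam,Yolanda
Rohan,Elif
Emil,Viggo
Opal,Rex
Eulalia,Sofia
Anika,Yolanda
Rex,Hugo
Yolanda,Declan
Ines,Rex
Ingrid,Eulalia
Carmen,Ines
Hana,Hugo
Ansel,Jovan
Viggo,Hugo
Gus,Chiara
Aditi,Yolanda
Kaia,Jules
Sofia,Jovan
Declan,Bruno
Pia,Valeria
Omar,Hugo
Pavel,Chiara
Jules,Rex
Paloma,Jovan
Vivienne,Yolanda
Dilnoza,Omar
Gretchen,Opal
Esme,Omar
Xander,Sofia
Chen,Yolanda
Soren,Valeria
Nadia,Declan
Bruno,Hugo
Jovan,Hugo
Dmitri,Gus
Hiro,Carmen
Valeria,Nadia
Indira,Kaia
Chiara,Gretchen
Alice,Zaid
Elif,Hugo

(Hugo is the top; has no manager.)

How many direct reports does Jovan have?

3

Jovan directly manages Sofia, Paloma, Ansel. That is 3 direct reports.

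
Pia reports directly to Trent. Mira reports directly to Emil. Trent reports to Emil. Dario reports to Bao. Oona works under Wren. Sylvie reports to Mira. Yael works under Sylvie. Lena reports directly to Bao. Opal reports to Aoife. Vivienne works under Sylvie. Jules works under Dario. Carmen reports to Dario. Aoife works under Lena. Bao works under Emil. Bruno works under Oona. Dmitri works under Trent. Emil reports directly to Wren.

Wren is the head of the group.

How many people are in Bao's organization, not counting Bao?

Bao directly manages Lena, Dario. Under Lena: Aoife, Opal (2). Under Dario: Carmen, Jules (2). So Bao's organization is 2 direct reports plus everyone under them: 3 + 3 = 6.

6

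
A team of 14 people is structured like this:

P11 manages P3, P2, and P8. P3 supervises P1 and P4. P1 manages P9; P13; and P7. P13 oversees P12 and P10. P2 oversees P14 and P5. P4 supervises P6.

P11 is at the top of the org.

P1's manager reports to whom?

P11

P1 reports to P3, and P3 reports to P11. So P1's skip-level manager is P11.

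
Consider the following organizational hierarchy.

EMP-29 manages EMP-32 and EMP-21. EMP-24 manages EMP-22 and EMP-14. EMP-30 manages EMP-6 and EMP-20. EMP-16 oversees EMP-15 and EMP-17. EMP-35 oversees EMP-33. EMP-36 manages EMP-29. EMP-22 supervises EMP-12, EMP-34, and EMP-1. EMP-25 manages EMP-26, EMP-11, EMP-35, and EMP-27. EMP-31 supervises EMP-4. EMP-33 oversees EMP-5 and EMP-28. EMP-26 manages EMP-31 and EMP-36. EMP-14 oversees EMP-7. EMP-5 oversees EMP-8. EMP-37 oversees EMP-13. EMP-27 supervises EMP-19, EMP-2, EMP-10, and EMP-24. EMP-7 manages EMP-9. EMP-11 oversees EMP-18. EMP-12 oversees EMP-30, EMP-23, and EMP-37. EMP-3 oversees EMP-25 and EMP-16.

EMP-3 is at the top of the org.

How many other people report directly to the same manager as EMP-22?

1

EMP-22 reports to EMP-24. EMP-24's other direct reports are EMP-14 — 1 peer.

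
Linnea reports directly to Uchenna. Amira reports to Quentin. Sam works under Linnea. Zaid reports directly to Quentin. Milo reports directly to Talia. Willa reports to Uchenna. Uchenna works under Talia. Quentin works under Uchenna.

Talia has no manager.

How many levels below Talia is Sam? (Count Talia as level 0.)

Chain from Sam up to Talia: Sam → Linnea → Uchenna → Talia. That is 3 steps up, so Sam is 3 levels below Talia.

3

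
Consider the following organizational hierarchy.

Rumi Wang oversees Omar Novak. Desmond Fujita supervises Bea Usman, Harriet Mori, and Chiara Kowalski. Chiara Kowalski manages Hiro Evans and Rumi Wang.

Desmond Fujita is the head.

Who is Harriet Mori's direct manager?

Desmond Fujita

Harriet Mori reports directly to Desmond Fujita.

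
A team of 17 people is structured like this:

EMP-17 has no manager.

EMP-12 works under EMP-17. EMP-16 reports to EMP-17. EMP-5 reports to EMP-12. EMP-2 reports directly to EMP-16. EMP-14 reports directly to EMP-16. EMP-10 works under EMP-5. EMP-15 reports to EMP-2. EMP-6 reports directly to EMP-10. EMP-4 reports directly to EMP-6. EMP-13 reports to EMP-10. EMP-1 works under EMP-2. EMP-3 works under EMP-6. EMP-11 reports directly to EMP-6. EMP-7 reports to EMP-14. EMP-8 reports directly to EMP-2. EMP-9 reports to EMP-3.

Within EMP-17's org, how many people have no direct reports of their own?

The people in EMP-17's organization with no one reporting to them are EMP-7, EMP-8, EMP-1, EMP-15, EMP-13, EMP-11, EMP-9, EMP-4. That is 8.

8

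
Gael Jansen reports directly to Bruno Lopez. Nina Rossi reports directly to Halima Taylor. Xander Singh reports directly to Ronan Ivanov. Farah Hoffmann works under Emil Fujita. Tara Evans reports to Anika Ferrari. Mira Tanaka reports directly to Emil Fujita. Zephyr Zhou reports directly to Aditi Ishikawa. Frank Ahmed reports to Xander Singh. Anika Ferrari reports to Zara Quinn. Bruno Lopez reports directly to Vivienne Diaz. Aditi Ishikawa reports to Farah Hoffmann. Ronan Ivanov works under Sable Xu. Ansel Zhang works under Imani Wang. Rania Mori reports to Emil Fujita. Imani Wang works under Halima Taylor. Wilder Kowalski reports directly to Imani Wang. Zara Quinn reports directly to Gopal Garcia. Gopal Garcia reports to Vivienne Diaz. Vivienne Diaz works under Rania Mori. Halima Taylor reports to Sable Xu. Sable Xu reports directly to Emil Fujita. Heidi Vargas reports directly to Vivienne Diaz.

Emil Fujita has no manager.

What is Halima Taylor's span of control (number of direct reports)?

Halima Taylor directly manages Imani Wang, Nina Rossi. That is 2 direct reports.

2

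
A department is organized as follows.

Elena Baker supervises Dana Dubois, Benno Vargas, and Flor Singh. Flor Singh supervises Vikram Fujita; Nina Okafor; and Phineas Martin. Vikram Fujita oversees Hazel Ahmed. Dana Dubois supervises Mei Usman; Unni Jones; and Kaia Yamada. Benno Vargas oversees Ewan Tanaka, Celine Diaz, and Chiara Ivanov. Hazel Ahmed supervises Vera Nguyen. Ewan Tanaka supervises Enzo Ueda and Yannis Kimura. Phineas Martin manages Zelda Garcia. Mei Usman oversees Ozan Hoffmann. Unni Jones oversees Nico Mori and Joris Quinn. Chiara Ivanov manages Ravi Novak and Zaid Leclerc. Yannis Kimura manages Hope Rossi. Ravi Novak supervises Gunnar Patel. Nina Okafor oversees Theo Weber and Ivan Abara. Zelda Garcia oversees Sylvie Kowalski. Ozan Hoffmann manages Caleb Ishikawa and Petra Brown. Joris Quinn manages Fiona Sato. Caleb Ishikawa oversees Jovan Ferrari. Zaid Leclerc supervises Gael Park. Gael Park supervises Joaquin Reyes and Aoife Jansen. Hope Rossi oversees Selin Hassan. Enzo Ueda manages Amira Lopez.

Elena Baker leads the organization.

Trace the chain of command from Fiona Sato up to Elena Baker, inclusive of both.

Fiona Sato -> Joris Quinn -> Unni Jones -> Dana Dubois -> Elena Baker

Fiona Sato reports to Joris Quinn. Joris Quinn reports to Unni Jones. Unni Jones reports to Dana Dubois. Dana Dubois reports to Elena Baker. Elena Baker is at the top.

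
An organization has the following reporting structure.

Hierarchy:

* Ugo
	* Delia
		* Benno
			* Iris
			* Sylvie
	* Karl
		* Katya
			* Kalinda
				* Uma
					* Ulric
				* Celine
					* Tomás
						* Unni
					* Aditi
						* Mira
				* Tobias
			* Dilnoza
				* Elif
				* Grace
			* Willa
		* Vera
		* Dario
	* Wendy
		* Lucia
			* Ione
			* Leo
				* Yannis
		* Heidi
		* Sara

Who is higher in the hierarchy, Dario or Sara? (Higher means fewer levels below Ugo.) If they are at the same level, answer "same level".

same level

Both Dario and Sara are 2 levels below Ugo.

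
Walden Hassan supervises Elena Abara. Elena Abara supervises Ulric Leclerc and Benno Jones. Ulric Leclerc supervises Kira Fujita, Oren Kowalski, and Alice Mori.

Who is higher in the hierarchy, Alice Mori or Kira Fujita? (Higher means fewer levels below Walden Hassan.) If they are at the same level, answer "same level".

same level

Both Alice Mori and Kira Fujita are 3 levels below Walden Hassan.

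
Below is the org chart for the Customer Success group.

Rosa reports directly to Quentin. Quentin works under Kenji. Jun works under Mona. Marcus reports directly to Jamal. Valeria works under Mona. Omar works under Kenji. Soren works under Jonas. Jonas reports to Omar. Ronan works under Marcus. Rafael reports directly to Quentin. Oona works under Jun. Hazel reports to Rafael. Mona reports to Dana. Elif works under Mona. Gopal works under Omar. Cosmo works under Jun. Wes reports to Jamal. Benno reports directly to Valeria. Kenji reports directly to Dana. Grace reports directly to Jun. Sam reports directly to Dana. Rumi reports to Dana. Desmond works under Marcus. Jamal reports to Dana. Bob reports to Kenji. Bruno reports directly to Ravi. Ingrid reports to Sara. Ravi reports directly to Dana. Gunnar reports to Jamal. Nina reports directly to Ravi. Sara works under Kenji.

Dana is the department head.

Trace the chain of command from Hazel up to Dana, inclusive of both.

Hazel reports to Rafael. Rafael reports to Quentin. Quentin reports to Kenji. Kenji reports to Dana. Dana is at the top.

Hazel -> Rafael -> Quentin -> Kenji -> Dana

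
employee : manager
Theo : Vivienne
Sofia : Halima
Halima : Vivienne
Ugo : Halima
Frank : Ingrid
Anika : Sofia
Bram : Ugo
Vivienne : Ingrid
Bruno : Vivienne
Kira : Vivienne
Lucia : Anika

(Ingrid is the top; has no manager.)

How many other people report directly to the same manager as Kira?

3

Kira reports to Vivienne. Vivienne's other direct reports are Halima, Theo, Bruno — 3 peers.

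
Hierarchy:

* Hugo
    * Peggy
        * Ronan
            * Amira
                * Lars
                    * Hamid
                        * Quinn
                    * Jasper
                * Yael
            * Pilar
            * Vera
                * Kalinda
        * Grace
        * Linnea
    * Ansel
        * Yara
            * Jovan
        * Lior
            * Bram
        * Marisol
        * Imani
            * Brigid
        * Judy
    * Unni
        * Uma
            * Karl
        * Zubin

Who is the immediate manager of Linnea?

Linnea reports directly to Peggy.

Peggy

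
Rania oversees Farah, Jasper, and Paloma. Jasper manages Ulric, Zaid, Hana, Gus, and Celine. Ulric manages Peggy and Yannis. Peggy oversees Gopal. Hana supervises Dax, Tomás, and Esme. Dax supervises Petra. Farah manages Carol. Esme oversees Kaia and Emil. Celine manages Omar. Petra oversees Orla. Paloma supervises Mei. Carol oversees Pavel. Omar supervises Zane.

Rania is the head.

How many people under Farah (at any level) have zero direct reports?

The only person in Farah's organization with no one reporting to them is Pavel. That is 1.

1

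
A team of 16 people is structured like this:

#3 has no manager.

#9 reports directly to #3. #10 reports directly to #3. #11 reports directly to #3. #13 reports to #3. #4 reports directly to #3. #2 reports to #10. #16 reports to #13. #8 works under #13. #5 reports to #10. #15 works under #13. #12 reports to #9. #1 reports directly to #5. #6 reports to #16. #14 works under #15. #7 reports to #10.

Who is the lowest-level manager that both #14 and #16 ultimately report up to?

#13

#14's chain of managers is #15, #13, #3. #16's chain of managers is #13, #3. The first manager that appears in both chains is #13.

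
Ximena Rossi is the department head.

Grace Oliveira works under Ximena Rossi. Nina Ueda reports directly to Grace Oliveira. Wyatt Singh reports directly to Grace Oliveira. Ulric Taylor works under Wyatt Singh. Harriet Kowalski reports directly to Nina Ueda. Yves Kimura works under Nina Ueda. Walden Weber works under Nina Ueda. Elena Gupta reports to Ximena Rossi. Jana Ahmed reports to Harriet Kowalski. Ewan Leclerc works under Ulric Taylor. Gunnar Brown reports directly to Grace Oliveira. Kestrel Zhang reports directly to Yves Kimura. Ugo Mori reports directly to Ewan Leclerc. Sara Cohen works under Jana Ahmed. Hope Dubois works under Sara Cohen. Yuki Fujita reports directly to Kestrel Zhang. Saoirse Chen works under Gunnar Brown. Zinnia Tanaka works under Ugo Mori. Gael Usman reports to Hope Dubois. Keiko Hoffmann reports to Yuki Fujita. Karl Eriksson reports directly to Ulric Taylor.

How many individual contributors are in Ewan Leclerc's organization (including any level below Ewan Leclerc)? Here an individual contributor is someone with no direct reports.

The only person in Ewan Leclerc's organization with no one reporting to them is Zinnia Tanaka. That is 1.

1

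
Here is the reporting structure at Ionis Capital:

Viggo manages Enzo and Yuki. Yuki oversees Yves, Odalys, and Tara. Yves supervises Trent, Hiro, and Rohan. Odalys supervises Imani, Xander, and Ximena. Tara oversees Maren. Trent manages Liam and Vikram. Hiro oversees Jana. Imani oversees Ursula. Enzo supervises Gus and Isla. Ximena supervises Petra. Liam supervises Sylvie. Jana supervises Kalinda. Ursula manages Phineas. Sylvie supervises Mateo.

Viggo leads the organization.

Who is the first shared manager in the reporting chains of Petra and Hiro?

Yuki

Petra's chain of managers is Ximena, Odalys, Yuki, Viggo. Hiro's chain of managers is Yves, Yuki, Viggo. The first manager that appears in both chains is Yuki.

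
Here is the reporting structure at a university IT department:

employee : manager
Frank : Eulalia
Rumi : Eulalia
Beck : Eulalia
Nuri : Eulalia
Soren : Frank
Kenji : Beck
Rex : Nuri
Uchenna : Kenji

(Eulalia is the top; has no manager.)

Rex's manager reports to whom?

Rex reports to Nuri, and Nuri reports to Eulalia. So Rex's skip-level manager is Eulalia.

Eulalia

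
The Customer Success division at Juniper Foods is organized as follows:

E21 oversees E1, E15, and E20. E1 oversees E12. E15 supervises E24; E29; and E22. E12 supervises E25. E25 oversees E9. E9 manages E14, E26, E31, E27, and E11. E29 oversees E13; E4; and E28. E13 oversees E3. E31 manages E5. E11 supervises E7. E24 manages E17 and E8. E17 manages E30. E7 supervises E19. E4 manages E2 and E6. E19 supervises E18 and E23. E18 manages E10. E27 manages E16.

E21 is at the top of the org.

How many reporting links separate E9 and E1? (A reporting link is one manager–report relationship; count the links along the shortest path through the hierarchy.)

E9 is in E1's organization: the chain from E9 up to E1 is E9 → E25 → E12 → E1, which is 3 links.

3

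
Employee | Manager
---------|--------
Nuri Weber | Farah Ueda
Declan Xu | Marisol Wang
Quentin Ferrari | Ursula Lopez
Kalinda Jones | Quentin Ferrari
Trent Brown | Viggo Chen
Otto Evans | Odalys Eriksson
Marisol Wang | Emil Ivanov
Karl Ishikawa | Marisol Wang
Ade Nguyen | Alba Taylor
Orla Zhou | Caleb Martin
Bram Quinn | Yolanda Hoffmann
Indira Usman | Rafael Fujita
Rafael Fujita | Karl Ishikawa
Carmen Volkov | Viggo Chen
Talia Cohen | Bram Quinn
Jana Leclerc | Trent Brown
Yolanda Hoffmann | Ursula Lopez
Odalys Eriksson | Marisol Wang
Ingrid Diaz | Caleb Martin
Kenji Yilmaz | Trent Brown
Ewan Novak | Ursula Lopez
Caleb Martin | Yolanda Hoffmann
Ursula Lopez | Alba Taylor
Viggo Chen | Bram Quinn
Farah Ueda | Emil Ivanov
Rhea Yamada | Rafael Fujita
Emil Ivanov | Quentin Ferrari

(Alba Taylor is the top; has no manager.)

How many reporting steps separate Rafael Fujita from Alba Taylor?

6

Chain from Rafael Fujita up to Alba Taylor: Rafael Fujita → Karl Ishikawa → Marisol Wang → Emil Ivanov → Quentin Ferrari → Ursula Lopez → Alba Taylor. That is 6 steps up, so Rafael Fujita is 6 levels below Alba Taylor.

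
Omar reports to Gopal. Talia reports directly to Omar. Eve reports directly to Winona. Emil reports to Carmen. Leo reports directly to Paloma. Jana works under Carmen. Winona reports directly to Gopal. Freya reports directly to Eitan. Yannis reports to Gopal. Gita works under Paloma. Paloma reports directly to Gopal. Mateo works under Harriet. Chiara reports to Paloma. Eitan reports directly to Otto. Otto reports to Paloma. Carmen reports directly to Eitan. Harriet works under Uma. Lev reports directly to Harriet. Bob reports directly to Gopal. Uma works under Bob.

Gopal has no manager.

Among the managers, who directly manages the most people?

Direct-report counts: Gopal has 5; Paloma has 4; Otto has 1; Eitan has 2; Carmen has 2; Winona has 1; Bob has 1; Uma has 1; Harriet has 2; Omar has 1. The largest is 5, held by Gopal.

Gopal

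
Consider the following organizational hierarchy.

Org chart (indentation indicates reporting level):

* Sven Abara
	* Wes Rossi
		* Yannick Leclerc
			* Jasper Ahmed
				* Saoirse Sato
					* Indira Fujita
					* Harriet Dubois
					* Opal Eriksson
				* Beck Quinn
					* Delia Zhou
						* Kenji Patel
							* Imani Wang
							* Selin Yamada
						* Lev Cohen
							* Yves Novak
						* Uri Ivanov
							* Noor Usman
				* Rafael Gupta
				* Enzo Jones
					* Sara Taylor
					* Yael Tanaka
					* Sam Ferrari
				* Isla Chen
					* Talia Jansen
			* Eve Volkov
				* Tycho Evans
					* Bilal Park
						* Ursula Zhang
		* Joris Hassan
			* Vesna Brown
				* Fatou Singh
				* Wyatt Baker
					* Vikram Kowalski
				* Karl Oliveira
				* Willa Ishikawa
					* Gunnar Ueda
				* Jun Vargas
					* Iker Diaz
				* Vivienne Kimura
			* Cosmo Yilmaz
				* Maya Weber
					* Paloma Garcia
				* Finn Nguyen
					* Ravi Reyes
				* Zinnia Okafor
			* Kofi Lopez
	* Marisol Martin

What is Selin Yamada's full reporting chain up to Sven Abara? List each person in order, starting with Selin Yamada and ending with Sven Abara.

Selin Yamada reports to Kenji Patel. Kenji Patel reports to Delia Zhou. Delia Zhou reports to Beck Quinn. Beck Quinn reports to Jasper Ahmed. Jasper Ahmed reports to Yannick Leclerc. Yannick Leclerc reports to Wes Rossi. Wes Rossi reports to Sven Abara. Sven Abara is at the top.

Selin Yamada -> Kenji Patel -> Delia Zhou -> Beck Quinn -> Jasper Ahmed -> Yannick Leclerc -> Wes Rossi -> Sven Abara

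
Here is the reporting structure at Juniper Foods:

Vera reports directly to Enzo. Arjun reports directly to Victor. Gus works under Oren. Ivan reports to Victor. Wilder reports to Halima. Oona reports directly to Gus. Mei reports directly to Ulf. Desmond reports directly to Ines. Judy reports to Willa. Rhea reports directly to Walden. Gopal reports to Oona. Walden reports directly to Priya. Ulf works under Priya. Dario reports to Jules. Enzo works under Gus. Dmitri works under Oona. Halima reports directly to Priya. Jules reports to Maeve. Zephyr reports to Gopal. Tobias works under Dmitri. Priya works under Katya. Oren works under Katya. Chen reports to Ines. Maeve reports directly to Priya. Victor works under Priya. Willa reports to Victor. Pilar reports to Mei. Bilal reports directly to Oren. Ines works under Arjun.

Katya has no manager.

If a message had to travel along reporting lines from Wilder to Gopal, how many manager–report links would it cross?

7

Wilder is 3 levels below Katya, and Gopal is 4 levels below Katya (their lowest common manager). The shortest path runs up from Wilder to Katya and back down to Gopal: 3 + 4 = 7 links.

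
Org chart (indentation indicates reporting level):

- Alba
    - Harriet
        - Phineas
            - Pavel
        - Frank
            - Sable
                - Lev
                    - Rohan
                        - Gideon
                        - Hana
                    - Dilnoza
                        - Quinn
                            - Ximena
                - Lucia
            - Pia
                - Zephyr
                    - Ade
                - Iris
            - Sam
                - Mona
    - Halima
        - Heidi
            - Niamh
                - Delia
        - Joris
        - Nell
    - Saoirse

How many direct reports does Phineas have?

Phineas directly manages Pavel. That is 1 direct report.

1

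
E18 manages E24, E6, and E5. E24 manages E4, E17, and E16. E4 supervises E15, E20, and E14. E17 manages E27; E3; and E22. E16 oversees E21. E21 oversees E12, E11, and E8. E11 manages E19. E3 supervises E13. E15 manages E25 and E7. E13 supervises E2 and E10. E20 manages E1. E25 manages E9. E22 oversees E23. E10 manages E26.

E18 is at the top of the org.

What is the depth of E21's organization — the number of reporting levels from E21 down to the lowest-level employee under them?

2

The longest chain under E21 runs E21 → E11 → E19, which is 2 levels below E21.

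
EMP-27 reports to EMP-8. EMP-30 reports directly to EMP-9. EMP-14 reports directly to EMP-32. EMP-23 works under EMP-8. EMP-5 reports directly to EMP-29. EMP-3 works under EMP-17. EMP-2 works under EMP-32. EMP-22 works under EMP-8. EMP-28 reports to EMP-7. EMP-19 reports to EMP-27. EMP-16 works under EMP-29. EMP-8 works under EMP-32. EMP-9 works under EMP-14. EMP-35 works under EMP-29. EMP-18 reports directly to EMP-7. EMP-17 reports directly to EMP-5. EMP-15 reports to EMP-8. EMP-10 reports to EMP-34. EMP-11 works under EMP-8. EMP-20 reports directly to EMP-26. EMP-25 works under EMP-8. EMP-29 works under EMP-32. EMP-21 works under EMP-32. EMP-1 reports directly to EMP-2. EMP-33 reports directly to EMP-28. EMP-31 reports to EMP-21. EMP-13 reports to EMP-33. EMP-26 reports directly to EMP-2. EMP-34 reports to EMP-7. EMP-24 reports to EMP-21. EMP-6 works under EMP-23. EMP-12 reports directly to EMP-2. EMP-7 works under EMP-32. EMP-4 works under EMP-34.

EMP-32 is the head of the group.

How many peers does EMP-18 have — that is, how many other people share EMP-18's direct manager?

EMP-18 reports to EMP-7. EMP-7's other direct reports are EMP-34, EMP-28 — 2 peers.

2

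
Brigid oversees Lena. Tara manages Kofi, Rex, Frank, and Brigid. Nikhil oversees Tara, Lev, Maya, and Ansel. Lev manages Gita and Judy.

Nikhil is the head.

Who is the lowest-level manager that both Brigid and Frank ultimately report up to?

Tara

Brigid's chain of managers is Tara, Nikhil. Frank's chain of managers is Tara, Nikhil. The first manager that appears in both chains is Tara.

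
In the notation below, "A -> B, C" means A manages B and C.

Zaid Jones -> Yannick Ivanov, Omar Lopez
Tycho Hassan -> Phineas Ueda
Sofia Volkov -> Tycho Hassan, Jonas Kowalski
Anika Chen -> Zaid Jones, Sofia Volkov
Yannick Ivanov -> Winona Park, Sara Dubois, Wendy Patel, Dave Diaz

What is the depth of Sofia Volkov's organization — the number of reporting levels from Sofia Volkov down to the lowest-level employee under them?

2

The longest chain under Sofia Volkov runs Sofia Volkov → Tycho Hassan → Phineas Ueda, which is 2 levels below Sofia Volkov.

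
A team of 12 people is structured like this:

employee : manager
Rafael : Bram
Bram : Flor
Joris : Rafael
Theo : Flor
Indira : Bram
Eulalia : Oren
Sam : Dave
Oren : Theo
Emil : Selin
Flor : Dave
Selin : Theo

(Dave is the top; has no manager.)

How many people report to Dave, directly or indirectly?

Dave directly manages Flor, Sam. Under Flor: Bram, Indira, Rafael, Joris, Theo, Selin, Emil, Oren, Eulalia (9). Sam has no reports. So Dave's organization is 2 direct reports plus everyone under them: 10 + 1 = 11.

11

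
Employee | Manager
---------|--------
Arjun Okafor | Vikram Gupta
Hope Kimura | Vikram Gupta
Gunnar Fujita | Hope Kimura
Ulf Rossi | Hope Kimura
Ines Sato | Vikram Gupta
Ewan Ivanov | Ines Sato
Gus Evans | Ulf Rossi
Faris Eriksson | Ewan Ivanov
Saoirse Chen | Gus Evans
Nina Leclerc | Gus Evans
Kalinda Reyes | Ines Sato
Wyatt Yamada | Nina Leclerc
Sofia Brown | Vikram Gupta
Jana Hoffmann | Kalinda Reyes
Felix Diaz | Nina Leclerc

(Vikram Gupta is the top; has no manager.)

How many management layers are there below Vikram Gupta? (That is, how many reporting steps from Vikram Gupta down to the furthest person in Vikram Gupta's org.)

The longest chain under Vikram Gupta runs Vikram Gupta → Hope Kimura → Ulf Rossi → Gus Evans → Nina Leclerc → Felix Diaz, which is 5 levels below Vikram Gupta.

5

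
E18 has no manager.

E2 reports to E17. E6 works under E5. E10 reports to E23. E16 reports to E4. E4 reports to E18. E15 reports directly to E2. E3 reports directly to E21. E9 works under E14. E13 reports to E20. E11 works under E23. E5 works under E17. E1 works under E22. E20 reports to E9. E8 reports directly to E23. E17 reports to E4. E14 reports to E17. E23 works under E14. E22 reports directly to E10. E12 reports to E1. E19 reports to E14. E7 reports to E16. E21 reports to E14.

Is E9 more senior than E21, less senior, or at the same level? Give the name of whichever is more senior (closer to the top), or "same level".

Both E9 and E21 are 4 levels below E18.

same level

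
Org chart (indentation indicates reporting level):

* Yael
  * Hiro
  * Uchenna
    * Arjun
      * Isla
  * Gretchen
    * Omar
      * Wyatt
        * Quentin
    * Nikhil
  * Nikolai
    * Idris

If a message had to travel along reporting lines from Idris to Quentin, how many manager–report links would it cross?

Idris is 2 levels below Yael, and Quentin is 4 levels below Yael (their lowest common manager). The shortest path runs up from Idris to Yael and back down to Quentin: 2 + 4 = 6 links.

6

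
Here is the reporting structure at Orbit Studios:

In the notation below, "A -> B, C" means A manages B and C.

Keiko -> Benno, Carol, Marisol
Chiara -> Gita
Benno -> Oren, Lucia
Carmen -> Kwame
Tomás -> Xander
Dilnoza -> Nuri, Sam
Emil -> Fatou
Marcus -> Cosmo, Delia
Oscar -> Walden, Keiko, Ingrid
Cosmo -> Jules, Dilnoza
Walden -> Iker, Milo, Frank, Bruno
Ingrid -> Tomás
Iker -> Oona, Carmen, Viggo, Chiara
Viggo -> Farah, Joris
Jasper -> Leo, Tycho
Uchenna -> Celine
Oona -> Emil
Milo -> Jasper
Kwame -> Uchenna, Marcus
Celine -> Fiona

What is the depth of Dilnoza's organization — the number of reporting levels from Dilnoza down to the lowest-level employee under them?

1

The longest chain under Dilnoza runs Dilnoza → Sam, which is 1 level below Dilnoza.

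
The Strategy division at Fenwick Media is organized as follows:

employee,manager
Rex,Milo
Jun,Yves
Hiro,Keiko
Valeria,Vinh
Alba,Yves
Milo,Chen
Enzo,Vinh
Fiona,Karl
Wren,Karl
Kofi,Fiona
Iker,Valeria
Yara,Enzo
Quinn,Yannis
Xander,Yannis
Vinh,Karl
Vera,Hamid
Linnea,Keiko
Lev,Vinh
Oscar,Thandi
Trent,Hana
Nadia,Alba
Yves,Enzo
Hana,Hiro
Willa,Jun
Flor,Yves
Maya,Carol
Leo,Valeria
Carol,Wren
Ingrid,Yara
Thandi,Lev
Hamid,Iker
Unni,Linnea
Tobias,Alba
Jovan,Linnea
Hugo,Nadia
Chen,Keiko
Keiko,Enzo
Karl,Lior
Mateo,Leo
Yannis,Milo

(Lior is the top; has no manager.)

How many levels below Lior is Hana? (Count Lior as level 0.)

6

Chain from Hana up to Lior: Hana → Hiro → Keiko → Enzo → Vinh → Karl → Lior. That is 6 steps up, so Hana is 6 levels below Lior.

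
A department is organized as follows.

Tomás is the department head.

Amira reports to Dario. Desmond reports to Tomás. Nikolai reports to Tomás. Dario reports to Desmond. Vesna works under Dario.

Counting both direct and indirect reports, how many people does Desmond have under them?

3

Desmond directly manages Dario. Under Dario: Amira, Vesna (2). That's 3 in total.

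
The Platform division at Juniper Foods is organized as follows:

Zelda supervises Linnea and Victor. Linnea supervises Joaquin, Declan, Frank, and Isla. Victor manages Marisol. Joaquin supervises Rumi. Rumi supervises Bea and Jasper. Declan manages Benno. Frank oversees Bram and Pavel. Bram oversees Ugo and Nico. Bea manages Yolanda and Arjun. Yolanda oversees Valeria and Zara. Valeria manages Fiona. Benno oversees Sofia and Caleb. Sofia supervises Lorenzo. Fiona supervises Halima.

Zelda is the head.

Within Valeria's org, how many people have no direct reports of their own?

1

The only person in Valeria's organization with no one reporting to them is Halima. That is 1.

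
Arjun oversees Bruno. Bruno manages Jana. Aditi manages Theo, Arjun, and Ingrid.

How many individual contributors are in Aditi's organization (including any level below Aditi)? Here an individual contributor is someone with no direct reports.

The people in Aditi's organization with no one reporting to them are Ingrid, Jana, Theo. That is 3.

3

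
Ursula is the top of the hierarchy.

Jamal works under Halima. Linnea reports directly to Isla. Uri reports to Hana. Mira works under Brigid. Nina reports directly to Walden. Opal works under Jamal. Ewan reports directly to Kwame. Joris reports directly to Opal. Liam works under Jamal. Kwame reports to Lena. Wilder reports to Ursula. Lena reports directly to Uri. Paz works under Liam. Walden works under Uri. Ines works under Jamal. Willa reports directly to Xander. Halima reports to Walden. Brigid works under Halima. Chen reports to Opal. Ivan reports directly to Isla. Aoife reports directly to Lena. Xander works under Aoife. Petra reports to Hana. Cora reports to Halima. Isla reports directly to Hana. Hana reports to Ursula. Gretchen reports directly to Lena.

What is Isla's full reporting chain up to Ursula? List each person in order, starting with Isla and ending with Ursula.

Isla -> Hana -> Ursula

Isla reports to Hana. Hana reports to Ursula. Ursula is at the top.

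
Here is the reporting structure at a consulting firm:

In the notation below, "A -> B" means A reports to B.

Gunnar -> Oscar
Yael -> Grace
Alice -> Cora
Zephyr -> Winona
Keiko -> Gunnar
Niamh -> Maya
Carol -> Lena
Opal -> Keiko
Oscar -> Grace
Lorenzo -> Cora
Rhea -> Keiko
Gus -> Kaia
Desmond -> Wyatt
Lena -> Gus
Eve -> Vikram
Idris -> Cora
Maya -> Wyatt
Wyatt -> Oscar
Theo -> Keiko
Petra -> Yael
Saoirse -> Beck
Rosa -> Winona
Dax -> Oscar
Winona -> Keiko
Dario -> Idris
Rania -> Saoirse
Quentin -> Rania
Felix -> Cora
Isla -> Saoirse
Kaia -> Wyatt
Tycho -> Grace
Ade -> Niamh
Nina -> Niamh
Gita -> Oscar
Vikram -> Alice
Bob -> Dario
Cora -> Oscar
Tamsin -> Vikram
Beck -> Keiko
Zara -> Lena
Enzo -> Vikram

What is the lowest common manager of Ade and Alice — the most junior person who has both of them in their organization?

Ade's chain of managers is Niamh, Maya, Wyatt, Oscar, Grace. Alice's chain of managers is Cora, Oscar, Grace. The first manager that appears in both chains is Oscar.

Oscar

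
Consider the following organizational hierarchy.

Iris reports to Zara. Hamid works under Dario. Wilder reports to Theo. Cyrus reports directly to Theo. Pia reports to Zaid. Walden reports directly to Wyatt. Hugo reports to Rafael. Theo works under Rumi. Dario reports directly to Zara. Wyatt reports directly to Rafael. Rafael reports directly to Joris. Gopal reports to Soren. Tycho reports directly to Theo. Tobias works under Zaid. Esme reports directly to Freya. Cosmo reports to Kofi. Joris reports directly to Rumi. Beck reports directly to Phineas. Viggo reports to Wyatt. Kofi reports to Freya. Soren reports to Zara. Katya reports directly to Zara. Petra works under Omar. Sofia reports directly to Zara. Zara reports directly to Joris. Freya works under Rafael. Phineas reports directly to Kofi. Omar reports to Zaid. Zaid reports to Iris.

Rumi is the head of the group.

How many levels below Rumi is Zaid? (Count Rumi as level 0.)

4

Chain from Zaid up to Rumi: Zaid → Iris → Zara → Joris → Rumi. That is 4 steps up, so Zaid is 4 levels below Rumi.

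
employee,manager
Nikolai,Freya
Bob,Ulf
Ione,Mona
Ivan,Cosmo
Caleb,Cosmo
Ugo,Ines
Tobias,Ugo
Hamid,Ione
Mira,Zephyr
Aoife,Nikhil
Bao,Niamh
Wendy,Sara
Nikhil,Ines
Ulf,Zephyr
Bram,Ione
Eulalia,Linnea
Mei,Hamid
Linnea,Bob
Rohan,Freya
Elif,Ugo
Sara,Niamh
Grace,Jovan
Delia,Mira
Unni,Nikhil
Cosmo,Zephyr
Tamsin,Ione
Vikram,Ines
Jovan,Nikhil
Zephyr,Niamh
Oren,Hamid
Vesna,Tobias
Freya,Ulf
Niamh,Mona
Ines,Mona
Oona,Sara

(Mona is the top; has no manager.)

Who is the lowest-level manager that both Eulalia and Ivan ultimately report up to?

Eulalia's chain of managers is Linnea, Bob, Ulf, Zephyr, Niamh, Mona. Ivan's chain of managers is Cosmo, Zephyr, Niamh, Mona. The first manager that appears in both chains is Zephyr.

Zephyr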